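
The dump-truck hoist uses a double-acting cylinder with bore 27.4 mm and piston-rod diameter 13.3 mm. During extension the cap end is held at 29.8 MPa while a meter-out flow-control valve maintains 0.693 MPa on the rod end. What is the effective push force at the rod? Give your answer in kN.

F ≈ 17.3 kN

Cap-side area A_cap = π/4 × (27.4 mm)² = 589.6 mm^2
Rod-side annular area A_ann = π/4 × (27.4² − 13.3²) = 450.7 mm^2
Net thrust = P_cap·A_cap − P_rod·A_ann = 17.57 kN − 0.3123 kN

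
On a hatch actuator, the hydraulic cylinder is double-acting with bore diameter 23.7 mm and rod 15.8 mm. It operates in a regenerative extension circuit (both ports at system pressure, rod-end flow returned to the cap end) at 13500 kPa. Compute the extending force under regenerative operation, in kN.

With equal pressure on both faces, forces on the annular region cancel; the net push is pressure × rod cross-section.
Rod cross-section A_rod = π/4 × (15.8 mm)² = 196.1 mm^2
F = P × A_rod

F ≈ 2.65 kN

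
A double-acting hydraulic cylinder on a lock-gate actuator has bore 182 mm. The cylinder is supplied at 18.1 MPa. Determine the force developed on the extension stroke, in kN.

F ≈ 471 kN

Cap-side area A_cap = π/4 × (182 mm)² = 26020 mm^2
F = P × A_cap = 18.1 MPa × A_cap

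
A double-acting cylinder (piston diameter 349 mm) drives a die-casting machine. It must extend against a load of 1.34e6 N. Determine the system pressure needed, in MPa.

Cap-side area A_cap = π/4 × (349 mm)² = 95660 mm^2
P = F / A = 1.34e6 N / A

P ≈ 14.0 MPa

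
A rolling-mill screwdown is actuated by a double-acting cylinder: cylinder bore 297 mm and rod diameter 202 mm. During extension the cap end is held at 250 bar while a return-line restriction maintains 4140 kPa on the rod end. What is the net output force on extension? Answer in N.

F ≈ 1.58e6 N

Cap-side area A_cap = π/4 × (297 mm)² = 69280 mm^2
Rod-side annular area A_ann = π/4 × (297² − 202²) = 37230 mm^2
Net thrust = P_cap·A_cap − P_rod·A_ann = 1.732e6 N − 1.541e5 N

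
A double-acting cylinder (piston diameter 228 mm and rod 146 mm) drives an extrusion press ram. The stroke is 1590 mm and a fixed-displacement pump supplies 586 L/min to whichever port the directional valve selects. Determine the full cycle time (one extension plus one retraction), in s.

t ≈ 10.6 s

Cap-side area A_cap = π/4 × (228 mm)² = 40830 mm^2
Rod-side annular area A_ann = π/4 × (228² − 146²) = 24090 mm^2
t_ext = A_cap·L/Q = 6.647 s
t_ret = A_ann·L/Q = 3.921 s
t_cycle = t_ext + t_ret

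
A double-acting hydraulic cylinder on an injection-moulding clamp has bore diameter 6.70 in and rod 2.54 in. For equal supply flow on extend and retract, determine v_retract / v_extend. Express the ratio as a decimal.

Cap-side area A_cap = π/4 × (6.70 in)² = 35.26 in^2
Rod-side annular area A_ann = π/4 × (6.70² − 2.54²) = 30.19 in^2
For equal Q, v ∝ 1/A, so v_ret/v_ext = A_cap/A_ann.

v_ret/v_ext ≈ 1.17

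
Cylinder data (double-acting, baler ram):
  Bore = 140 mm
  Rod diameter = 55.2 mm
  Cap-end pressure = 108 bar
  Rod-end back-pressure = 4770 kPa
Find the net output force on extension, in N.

F ≈ 1.04e5 N

Cap-side area A_cap = π/4 × (140 mm)² = 15390 mm^2
Rod-side annular area A_ann = π/4 × (140² − 55.2²) = 13000 mm^2
Net thrust = P_cap·A_cap − P_rod·A_ann = 1.663e5 N − 62010 N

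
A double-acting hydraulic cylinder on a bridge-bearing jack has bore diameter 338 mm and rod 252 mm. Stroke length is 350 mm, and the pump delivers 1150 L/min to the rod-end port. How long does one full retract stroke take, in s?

t ≈ 0.728 s

Rod-side annular area A_ann = π/4 × (338² − 252²) = 39850 mm^2
Swept volume V = A × L; t = V / Q = A·L / Q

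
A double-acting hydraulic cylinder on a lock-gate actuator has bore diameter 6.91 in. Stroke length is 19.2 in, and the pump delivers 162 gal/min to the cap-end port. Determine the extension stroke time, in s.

t ≈ 1.15 s

Cap-side area A_cap = π/4 × (6.91 in)² = 37.50 in^2
Swept volume V = A × L; t = V / Q = A·L / Q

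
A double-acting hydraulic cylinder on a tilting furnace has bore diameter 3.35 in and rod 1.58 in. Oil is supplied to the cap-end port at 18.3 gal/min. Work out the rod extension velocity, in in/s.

v ≈ 7.99 in/s

Cap-side area A_cap = π/4 × (3.35 in)² = 8.814 in^2
v = Q / A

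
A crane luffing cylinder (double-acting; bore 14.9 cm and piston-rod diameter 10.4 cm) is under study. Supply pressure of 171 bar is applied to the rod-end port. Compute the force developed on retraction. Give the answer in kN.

Rod-side annular area A_ann = π/4 × (14.9² − 10.4²) = 89.42 cm^2
On retraction the pressure acts on the annular area (bore minus rod).
F = P × A_ann

F ≈ 153 kN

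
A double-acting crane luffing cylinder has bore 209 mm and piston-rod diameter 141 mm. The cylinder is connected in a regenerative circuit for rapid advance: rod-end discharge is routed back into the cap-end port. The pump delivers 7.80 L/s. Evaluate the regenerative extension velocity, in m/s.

In regeneration the rod-end outflow joins the pump flow into the cap end, so the net volume the pump must supply per unit advance equals the rod cross-section area.
Rod cross-section A_rod = π/4 × (141 mm)² = 15610 mm^2
v = Q_pump / A_rod

v ≈ 0.500 m/s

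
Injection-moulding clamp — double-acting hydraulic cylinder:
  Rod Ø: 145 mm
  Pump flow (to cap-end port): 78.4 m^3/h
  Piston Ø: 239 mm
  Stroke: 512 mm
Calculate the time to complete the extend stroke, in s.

t ≈ 1.05 s

Cap-side area A_cap = π/4 × (239 mm)² = 44860 mm^2
Swept volume V = A × L; t = V / Q = A·L / Q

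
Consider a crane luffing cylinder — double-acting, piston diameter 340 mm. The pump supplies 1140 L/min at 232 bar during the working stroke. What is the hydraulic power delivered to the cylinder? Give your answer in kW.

Hydraulic power = P × Q

W ≈ 441 kW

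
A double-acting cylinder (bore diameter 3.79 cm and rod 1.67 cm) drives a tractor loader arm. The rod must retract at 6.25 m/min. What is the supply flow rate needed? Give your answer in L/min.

Rod-side annular area A_ann = π/4 × (3.79² − 1.67²) = 9.091 cm^2
Q = A × v

Q ≈ 5.68 L/min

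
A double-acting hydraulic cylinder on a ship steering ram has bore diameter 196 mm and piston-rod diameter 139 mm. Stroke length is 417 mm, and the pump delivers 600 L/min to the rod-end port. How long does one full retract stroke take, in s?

t ≈ 0.625 s

Rod-side annular area A_ann = π/4 × (196² − 139²) = 15000 mm^2
Swept volume V = A × L; t = V / Q = A·L / Q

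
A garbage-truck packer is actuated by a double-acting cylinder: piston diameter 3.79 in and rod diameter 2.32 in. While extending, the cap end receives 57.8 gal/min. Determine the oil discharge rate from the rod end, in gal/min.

Q_out ≈ 36.1 gal/min

Cap-side area A_cap = π/4 × (3.79 in)² = 11.28 in^2
Rod-side annular area A_ann = π/4 × (3.79² − 2.32²) = 7.054 in^2
Piston speed v = Q_in/A_cap; rod-end outflow Q_out = v × A_ann = Q_in × A_ann/A_cap.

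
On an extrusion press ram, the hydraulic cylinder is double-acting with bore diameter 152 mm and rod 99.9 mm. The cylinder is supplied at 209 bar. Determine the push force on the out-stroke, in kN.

F ≈ 379 kN

Cap-side area A_cap = π/4 × (152 mm)² = 18150 mm^2
F = P × A_cap = 209 bar × A_cap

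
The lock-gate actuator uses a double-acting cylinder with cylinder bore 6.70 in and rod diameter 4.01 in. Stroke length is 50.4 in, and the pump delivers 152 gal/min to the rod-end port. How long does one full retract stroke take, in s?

Rod-side annular area A_ann = π/4 × (6.70² − 4.01²) = 22.63 in^2
Swept volume V = A × L; t = V / Q = A·L / Q

t ≈ 1.95 s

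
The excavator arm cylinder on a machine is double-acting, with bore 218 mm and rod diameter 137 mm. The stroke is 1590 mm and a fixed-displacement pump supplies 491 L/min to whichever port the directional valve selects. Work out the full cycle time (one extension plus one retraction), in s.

Cap-side area A_cap = π/4 × (218 mm)² = 37330 mm^2
Rod-side annular area A_ann = π/4 × (218² − 137²) = 22580 mm^2
t_ext = A_cap·L/Q = 7.252 s
t_ret = A_ann·L/Q = 4.388 s
t_cycle = t_ext + t_ret

t ≈ 11.6 s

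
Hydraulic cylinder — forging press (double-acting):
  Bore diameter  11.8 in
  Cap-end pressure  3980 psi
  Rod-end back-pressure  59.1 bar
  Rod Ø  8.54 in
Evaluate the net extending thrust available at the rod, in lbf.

F ≈ 3.91e5 lbf

Cap-side area A_cap = π/4 × (11.8 in)² = 109.4 in^2
Rod-side annular area A_ann = π/4 × (11.8² − 8.54²) = 52.08 in^2
Net thrust = P_cap·A_cap − P_rod·A_ann = 4.352e5 lbf − 44640 lbf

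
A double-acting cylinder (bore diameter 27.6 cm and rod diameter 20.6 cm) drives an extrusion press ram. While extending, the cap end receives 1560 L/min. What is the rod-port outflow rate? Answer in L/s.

Cap-side area A_cap = π/4 × (27.6 cm)² = 598.3 cm^2
Rod-side annular area A_ann = π/4 × (27.6² − 20.6²) = 265.0 cm^2
Piston speed v = Q_in/A_cap; rod-end outflow Q_out = v × A_ann = Q_in × A_ann/A_cap.

Q_out ≈ 11.5 L/s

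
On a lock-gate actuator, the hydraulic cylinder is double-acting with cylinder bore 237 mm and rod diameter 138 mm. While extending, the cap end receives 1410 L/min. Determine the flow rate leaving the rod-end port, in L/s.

Cap-side area A_cap = π/4 × (237 mm)² = 44120 mm^2
Rod-side annular area A_ann = π/4 × (237² − 138²) = 29160 mm^2
Piston speed v = Q_in/A_cap; rod-end outflow Q_out = v × A_ann = Q_in × A_ann/A_cap.

Q_out ≈ 15.5 L/s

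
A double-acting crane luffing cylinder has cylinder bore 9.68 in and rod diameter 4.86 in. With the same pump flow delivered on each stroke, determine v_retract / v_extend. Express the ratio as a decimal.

Cap-side area A_cap = π/4 × (9.68 in)² = 73.59 in^2
Rod-side annular area A_ann = π/4 × (9.68² − 4.86²) = 55.04 in^2
For equal Q, v ∝ 1/A, so v_ret/v_ext = A_cap/A_ann.

v_ret/v_ext ≈ 1.34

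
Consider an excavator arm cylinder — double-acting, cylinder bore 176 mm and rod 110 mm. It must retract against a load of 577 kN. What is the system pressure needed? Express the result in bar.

P ≈ 389 bar

Rod-side annular area A_ann = π/4 × (176² − 110²) = 14830 mm^2
Retraction: pressure acts on the annular area.
P = F / A = 577 kN / A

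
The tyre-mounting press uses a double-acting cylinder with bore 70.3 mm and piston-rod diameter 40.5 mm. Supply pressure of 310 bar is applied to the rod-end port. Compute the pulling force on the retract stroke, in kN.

F ≈ 80.4 kN

Rod-side annular area A_ann = π/4 × (70.3² − 40.5²) = 2593 mm^2
On retraction the pressure acts on the annular area (bore minus rod).
F = P × A_ann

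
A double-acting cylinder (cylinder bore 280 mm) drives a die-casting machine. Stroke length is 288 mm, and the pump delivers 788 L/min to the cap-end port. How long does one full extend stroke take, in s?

t ≈ 1.35 s

Cap-side area A_cap = π/4 × (280 mm)² = 61580 mm^2
Swept volume V = A × L; t = V / Q = A·L / Q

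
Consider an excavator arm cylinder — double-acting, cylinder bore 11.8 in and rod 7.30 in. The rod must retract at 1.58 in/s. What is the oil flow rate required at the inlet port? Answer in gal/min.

Q ≈ 27.7 gal/min

Rod-side annular area A_ann = π/4 × (11.8² − 7.30²) = 67.50 in^2
Q = A × v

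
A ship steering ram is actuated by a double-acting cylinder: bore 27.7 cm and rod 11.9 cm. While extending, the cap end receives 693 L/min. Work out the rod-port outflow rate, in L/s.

Cap-side area A_cap = π/4 × (27.7 cm)² = 602.6 cm^2
Rod-side annular area A_ann = π/4 × (27.7² − 11.9²) = 491.4 cm^2
Piston speed v = Q_in/A_cap; rod-end outflow Q_out = v × A_ann = Q_in × A_ann/A_cap.

Q_out ≈ 9.42 L/s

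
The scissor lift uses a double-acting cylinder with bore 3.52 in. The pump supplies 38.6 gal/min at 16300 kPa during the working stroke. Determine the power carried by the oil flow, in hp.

Hydraulic power = P × Q

W ≈ 53.2 hp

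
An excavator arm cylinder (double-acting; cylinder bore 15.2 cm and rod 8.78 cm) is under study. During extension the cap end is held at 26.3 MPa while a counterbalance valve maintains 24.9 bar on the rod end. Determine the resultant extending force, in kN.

Cap-side area A_cap = π/4 × (15.2 cm)² = 181.5 cm^2
Rod-side annular area A_ann = π/4 × (15.2² − 8.78²) = 120.9 cm^2
Net thrust = P_cap·A_cap − P_rod·A_ann = 477.2 kN − 30.11 kN

F ≈ 447 kN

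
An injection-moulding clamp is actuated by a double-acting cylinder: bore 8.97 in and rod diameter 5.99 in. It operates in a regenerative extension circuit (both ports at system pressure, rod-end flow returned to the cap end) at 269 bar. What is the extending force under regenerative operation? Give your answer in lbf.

With equal pressure on both faces, forces on the annular region cancel; the net push is pressure × rod cross-section.
Rod cross-section A_rod = π/4 × (5.99 in)² = 28.18 in^2
F = P × A_rod

F ≈ 1.10e5 lbf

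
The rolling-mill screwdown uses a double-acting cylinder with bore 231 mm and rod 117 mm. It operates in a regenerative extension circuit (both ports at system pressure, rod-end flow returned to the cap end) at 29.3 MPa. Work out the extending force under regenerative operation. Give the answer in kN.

With equal pressure on both faces, forces on the annular region cancel; the net push is pressure × rod cross-section.
Rod cross-section A_rod = π/4 × (117 mm)² = 10750 mm^2
F = P × A_rod

F ≈ 315 kN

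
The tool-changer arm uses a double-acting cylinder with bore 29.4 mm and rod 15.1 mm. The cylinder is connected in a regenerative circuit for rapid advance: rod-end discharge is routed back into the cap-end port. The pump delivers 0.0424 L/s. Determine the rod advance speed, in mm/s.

In regeneration the rod-end outflow joins the pump flow into the cap end, so the net volume the pump must supply per unit advance equals the rod cross-section area.
Rod cross-section A_rod = π/4 × (15.1 mm)² = 179.1 mm^2
v = Q_pump / A_rod

v ≈ 237 mm/s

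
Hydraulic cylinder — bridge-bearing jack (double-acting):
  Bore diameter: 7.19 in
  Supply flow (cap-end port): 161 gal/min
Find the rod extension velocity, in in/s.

v ≈ 15.3 in/s

Cap-side area A_cap = π/4 × (7.19 in)² = 40.60 in^2
v = Q / A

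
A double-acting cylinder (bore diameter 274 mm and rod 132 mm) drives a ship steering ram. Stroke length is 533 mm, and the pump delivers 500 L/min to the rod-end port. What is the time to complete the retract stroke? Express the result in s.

t ≈ 2.90 s

Rod-side annular area A_ann = π/4 × (274² − 132²) = 45280 mm^2
Swept volume V = A × L; t = V / Q = A·L / Q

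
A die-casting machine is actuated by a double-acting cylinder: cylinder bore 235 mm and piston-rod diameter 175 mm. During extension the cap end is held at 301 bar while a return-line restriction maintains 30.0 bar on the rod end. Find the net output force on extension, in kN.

F ≈ 1250 kN

Cap-side area A_cap = π/4 × (235 mm)² = 43370 mm^2
Rod-side annular area A_ann = π/4 × (235² − 175²) = 19320 mm^2
Net thrust = P_cap·A_cap − P_rod·A_ann = 1306 kN − 57.96 kN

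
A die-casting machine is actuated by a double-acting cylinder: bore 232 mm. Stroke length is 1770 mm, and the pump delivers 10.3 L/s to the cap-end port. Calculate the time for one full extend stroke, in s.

Cap-side area A_cap = π/4 × (232 mm)² = 42270 mm^2
Swept volume V = A × L; t = V / Q = A·L / Q

t ≈ 7.26 s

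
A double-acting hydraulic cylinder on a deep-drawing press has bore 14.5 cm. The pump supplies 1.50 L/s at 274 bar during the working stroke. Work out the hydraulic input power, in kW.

W ≈ 41.1 kW

Hydraulic power = P × Q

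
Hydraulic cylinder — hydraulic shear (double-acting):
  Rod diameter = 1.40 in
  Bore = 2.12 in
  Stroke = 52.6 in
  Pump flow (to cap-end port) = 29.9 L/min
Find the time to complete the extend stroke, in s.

t ≈ 6.11 s

Cap-side area A_cap = π/4 × (2.12 in)² = 3.530 in^2
Swept volume V = A × L; t = V / Q = A·L / Q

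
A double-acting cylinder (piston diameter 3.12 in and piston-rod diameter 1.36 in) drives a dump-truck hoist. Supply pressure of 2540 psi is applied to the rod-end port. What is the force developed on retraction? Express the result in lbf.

F ≈ 15700 lbf

Rod-side annular area A_ann = π/4 × (3.12² − 1.36²) = 6.193 in^2
On retraction the pressure acts on the annular area (bore minus rod).
F = P × A_ann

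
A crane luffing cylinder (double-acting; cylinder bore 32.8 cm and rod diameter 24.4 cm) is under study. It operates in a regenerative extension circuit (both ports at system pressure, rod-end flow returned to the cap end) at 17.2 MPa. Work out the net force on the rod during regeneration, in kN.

F ≈ 804 kN

With equal pressure on both faces, forces on the annular region cancel; the net push is pressure × rod cross-section.
Rod cross-section A_rod = π/4 × (24.4 cm)² = 467.6 cm^2
F = P × A_rod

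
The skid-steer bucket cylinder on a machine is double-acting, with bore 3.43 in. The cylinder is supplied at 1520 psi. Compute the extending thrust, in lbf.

F ≈ 14000 lbf

Cap-side area A_cap = π/4 × (3.43 in)² = 9.240 in^2
F = P × A_cap = 1520 psi × A_cap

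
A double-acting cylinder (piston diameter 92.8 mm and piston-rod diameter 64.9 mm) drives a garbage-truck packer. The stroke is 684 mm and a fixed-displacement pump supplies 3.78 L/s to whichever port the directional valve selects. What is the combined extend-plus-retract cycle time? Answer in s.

t ≈ 1.85 s

Cap-side area A_cap = π/4 × (92.8 mm)² = 6764 mm^2
Rod-side annular area A_ann = π/4 × (92.8² − 64.9²) = 3456 mm^2
t_ext = A_cap·L/Q = 1.224 s
t_ret = A_ann·L/Q = 0.6253 s
t_cycle = t_ext + t_ret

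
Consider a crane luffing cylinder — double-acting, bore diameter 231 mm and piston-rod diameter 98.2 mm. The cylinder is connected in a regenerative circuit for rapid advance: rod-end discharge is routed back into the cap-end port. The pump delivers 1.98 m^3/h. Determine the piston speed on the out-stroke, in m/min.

In regeneration the rod-end outflow joins the pump flow into the cap end, so the net volume the pump must supply per unit advance equals the rod cross-section area.
Rod cross-section A_rod = π/4 × (98.2 mm)² = 7574 mm^2
v = Q_pump / A_rod

v ≈ 4.36 m/min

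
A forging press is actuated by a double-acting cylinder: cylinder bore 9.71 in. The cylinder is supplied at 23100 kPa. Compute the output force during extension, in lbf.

F ≈ 2.48e5 lbf

Cap-side area A_cap = π/4 × (9.71 in)² = 74.05 in^2
F = P × A_cap = 23100 kPa × A_cap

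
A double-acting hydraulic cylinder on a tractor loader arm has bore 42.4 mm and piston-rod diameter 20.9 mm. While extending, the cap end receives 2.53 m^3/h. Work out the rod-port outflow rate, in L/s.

Q_out ≈ 0.532 L/s

Cap-side area A_cap = π/4 × (42.4 mm)² = 1412 mm^2
Rod-side annular area A_ann = π/4 × (42.4² − 20.9²) = 1069 mm^2
Piston speed v = Q_in/A_cap; rod-end outflow Q_out = v × A_ann = Q_in × A_ann/A_cap.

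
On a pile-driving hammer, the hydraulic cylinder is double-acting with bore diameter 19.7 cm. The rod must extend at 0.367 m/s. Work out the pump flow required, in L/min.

Q ≈ 671 L/min

Cap-side area A_cap = π/4 × (19.7 cm)² = 304.8 cm^2
Q = A × v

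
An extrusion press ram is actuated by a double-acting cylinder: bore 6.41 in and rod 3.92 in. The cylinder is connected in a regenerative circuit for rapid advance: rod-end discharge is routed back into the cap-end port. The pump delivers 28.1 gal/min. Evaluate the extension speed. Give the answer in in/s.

v ≈ 8.96 in/s

In regeneration the rod-end outflow joins the pump flow into the cap end, so the net volume the pump must supply per unit advance equals the rod cross-section area.
Rod cross-section A_rod = π/4 × (3.92 in)² = 12.07 in^2
v = Q_pump / A_rod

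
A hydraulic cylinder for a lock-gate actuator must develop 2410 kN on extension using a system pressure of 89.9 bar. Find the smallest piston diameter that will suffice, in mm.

Extension force acts on the full piston face: F = P × (π/4)D².
D = √(4F / (πP)) = √(4 × 2410 kN / (π × 89.9 bar))

D ≈ 584 mm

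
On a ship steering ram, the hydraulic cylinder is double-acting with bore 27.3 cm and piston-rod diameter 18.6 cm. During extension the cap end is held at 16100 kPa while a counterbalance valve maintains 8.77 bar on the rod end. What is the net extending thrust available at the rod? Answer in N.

F ≈ 9.15e5 N

Cap-side area A_cap = π/4 × (27.3 cm)² = 585.3 cm^2
Rod-side annular area A_ann = π/4 × (27.3² − 18.6²) = 313.6 cm^2
Net thrust = P_cap·A_cap − P_rod·A_ann = 9.424e5 N − 27510 N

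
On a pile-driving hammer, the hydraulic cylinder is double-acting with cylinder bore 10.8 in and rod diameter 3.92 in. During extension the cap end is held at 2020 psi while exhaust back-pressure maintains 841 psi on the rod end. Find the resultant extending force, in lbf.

F ≈ 1.18e5 lbf

Cap-side area A_cap = π/4 × (10.8 in)² = 91.61 in^2
Rod-side annular area A_ann = π/4 × (10.8² − 3.92²) = 79.54 in^2
Net thrust = P_cap·A_cap − P_rod·A_ann = 1.850e5 lbf − 66890 lbf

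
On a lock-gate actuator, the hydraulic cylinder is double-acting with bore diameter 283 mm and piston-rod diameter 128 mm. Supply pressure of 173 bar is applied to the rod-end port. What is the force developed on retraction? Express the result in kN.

Rod-side annular area A_ann = π/4 × (283² − 128²) = 50030 mm^2
On retraction the pressure acts on the annular area (bore minus rod).
F = P × A_ann

F ≈ 866 kN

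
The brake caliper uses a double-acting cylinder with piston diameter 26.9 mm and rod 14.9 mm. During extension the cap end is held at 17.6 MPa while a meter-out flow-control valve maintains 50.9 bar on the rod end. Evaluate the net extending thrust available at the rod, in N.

Cap-side area A_cap = π/4 × (26.9 mm)² = 568.3 mm^2
Rod-side annular area A_ann = π/4 × (26.9² − 14.9²) = 394.0 mm^2
Net thrust = P_cap·A_cap − P_rod·A_ann = 10000 N − 2005 N

F ≈ 8000 N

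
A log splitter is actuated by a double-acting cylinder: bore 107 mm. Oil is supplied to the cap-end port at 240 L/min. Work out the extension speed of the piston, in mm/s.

Cap-side area A_cap = π/4 × (107 mm)² = 8992 mm^2
v = Q / A

v ≈ 445 mm/s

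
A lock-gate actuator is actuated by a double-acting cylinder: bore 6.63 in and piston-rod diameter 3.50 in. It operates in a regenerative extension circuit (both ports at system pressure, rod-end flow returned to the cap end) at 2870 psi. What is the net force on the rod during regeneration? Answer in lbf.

F ≈ 27600 lbf

With equal pressure on both faces, forces on the annular region cancel; the net push is pressure × rod cross-section.
Rod cross-section A_rod = π/4 × (3.50 in)² = 9.621 in^2
F = P × A_rod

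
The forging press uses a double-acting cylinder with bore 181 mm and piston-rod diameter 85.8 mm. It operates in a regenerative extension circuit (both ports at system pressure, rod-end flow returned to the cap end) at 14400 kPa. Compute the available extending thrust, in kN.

F ≈ 83.3 kN

With equal pressure on both faces, forces on the annular region cancel; the net push is pressure × rod cross-section.
Rod cross-section A_rod = π/4 × (85.8 mm)² = 5782 mm^2
F = P × A_rod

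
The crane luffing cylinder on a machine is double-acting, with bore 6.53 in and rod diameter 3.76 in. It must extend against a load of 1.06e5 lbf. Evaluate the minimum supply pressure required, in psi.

Cap-side area A_cap = π/4 × (6.53 in)² = 33.49 in^2
P = F / A = 1.06e5 lbf / A

P ≈ 3170 psi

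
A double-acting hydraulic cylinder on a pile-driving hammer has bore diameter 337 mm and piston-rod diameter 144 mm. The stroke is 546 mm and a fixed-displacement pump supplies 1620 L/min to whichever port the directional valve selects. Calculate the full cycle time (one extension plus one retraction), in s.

t ≈ 3.28 s

Cap-side area A_cap = π/4 × (337 mm)² = 89200 mm^2
Rod-side annular area A_ann = π/4 × (337² − 144²) = 72910 mm^2
t_ext = A_cap·L/Q = 1.804 s
t_ret = A_ann·L/Q = 1.474 s
t_cycle = t_ext + t_ret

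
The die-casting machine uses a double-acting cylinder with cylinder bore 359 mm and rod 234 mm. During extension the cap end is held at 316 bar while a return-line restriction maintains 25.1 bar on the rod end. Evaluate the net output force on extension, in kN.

F ≈ 3050 kN

Cap-side area A_cap = π/4 × (359 mm)² = 1.012e5 mm^2
Rod-side annular area A_ann = π/4 × (359² − 234²) = 58220 mm^2
Net thrust = P_cap·A_cap − P_rod·A_ann = 3199 kN − 146.1 kN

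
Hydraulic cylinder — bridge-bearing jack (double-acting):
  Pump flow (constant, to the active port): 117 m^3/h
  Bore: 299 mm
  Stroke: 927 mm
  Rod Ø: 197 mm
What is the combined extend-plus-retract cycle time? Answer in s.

Cap-side area A_cap = π/4 × (299 mm)² = 70220 mm^2
Rod-side annular area A_ann = π/4 × (299² − 197²) = 39730 mm^2
t_ext = A_cap·L/Q = 2.003 s
t_ret = A_ann·L/Q = 1.133 s
t_cycle = t_ext + t_ret

t ≈ 3.14 s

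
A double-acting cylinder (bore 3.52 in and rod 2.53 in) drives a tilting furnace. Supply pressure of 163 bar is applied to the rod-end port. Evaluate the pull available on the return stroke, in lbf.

Rod-side annular area A_ann = π/4 × (3.52² − 2.53²) = 4.704 in^2
On retraction the pressure acts on the annular area (bore minus rod).
F = P × A_ann

F ≈ 11100 lbf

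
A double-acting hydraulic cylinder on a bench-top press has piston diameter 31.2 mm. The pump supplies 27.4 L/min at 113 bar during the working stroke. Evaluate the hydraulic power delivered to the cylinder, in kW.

W ≈ 5.16 kW

Hydraulic power = P × Q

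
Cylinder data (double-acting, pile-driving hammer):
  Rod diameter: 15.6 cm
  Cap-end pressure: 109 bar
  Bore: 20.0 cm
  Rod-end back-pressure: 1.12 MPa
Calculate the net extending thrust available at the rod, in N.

F ≈ 3.29e5 N

Cap-side area A_cap = π/4 × (20.0 cm)² = 314.2 cm^2
Rod-side annular area A_ann = π/4 × (20.0² − 15.6²) = 123.0 cm^2
Net thrust = P_cap·A_cap − P_rod·A_ann = 3.424e5 N − 13780 N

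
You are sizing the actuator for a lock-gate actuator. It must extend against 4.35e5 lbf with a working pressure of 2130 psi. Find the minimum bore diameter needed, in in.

D ≈ 16.1 in

Extension force acts on the full piston face: F = P × (π/4)D².
D = √(4F / (πP)) = √(4 × 4.35e5 lbf / (π × 2130 psi))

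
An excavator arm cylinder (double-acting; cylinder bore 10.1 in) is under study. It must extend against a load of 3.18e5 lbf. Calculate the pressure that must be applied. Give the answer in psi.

P ≈ 3970 psi

Cap-side area A_cap = π/4 × (10.1 in)² = 80.12 in^2
P = F / A = 3.18e5 lbf / A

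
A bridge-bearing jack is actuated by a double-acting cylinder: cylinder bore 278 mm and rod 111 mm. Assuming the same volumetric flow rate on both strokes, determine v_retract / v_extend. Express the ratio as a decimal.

Cap-side area A_cap = π/4 × (278 mm)² = 60700 mm^2
Rod-side annular area A_ann = π/4 × (278² − 111²) = 51020 mm^2
For equal Q, v ∝ 1/A, so v_ret/v_ext = A_cap/A_ann.

v_ret/v_ext ≈ 1.19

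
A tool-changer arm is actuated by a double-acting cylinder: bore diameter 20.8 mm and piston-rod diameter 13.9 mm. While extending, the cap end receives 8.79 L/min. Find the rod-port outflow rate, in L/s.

Cap-side area A_cap = π/4 × (20.8 mm)² = 339.8 mm^2
Rod-side annular area A_ann = π/4 × (20.8² − 13.9²) = 188.0 mm^2
Piston speed v = Q_in/A_cap; rod-end outflow Q_out = v × A_ann = Q_in × A_ann/A_cap.

Q_out ≈ 0.0811 L/s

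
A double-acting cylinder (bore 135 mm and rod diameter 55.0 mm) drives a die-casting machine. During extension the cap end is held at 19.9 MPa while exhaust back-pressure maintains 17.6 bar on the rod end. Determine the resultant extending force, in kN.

F ≈ 264 kN

Cap-side area A_cap = π/4 × (135 mm)² = 14310 mm^2
Rod-side annular area A_ann = π/4 × (135² − 55.0²) = 11940 mm^2
Net thrust = P_cap·A_cap − P_rod·A_ann = 284.8 kN − 21.01 kN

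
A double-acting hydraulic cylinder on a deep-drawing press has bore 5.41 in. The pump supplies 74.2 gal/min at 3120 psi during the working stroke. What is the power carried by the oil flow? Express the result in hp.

W ≈ 135 hp

Hydraulic power = P × Q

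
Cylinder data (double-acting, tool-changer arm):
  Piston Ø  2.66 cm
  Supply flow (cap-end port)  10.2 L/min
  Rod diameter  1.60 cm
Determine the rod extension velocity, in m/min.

Cap-side area A_cap = π/4 × (2.66 cm)² = 5.557 cm^2
v = Q / A

v ≈ 18.4 m/min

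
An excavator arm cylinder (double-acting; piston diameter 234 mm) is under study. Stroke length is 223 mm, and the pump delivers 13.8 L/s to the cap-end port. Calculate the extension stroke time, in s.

Cap-side area A_cap = π/4 × (234 mm)² = 43010 mm^2
Swept volume V = A × L; t = V / Q = A·L / Q

t ≈ 0.695 s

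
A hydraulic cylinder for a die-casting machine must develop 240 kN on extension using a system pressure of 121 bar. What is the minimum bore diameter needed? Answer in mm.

Extension force acts on the full piston face: F = P × (π/4)D².
D = √(4F / (πP)) = √(4 × 240 kN / (π × 121 bar))

D ≈ 159 mm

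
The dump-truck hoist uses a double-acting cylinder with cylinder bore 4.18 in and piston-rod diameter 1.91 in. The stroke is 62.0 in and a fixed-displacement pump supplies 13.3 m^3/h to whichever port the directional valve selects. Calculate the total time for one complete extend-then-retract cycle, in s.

Cap-side area A_cap = π/4 × (4.18 in)² = 13.72 in^2
Rod-side annular area A_ann = π/4 × (4.18² − 1.91²) = 10.86 in^2
t_ext = A_cap·L/Q = 3.774 s
t_ret = A_ann·L/Q = 2.986 s
t_cycle = t_ext + t_ret

t ≈ 6.76 s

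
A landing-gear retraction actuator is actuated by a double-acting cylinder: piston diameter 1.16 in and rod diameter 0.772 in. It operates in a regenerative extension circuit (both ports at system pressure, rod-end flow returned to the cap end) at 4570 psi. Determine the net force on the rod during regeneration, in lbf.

With equal pressure on both faces, forces on the annular region cancel; the net push is pressure × rod cross-section.
Rod cross-section A_rod = π/4 × (0.772 in)² = 0.4681 in^2
F = P × A_rod

F ≈ 2140 lbf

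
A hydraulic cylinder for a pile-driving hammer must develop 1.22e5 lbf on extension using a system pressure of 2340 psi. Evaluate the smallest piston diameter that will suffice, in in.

D ≈ 8.15 in

Extension force acts on the full piston face: F = P × (π/4)D².
D = √(4F / (πP)) = √(4 × 1.22e5 lbf / (π × 2340 psi))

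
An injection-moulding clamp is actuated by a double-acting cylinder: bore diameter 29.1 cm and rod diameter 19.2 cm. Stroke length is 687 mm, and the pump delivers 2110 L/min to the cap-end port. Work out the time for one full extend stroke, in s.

Cap-side area A_cap = π/4 × (29.1 cm)² = 665.1 cm^2
Swept volume V = A × L; t = V / Q = A·L / Q

t ≈ 1.30 s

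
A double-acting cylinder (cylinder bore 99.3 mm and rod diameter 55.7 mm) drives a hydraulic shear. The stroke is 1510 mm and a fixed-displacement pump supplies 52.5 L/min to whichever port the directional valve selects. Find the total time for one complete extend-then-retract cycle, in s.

t ≈ 22.5 s

Cap-side area A_cap = π/4 × (99.3 mm)² = 7744 mm^2
Rod-side annular area A_ann = π/4 × (99.3² − 55.7²) = 5308 mm^2
t_ext = A_cap·L/Q = 13.36 s
t_ret = A_ann·L/Q = 9.160 s
t_cycle = t_ext + t_ret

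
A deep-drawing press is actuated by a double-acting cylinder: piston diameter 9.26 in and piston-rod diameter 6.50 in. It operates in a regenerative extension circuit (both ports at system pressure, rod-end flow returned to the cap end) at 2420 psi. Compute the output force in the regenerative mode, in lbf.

F ≈ 80300 lbf

With equal pressure on both faces, forces on the annular region cancel; the net push is pressure × rod cross-section.
Rod cross-section A_rod = π/4 × (6.50 in)² = 33.18 in^2
F = P × A_rod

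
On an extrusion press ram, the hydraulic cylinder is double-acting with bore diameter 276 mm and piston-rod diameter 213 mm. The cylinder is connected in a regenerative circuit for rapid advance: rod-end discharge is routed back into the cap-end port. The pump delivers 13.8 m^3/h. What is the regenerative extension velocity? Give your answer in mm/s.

v ≈ 108 mm/s

In regeneration the rod-end outflow joins the pump flow into the cap end, so the net volume the pump must supply per unit advance equals the rod cross-section area.
Rod cross-section A_rod = π/4 × (213 mm)² = 35630 mm^2
v = Q_pump / A_rod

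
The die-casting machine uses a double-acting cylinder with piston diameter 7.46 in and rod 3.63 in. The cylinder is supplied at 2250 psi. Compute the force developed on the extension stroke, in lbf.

Cap-side area A_cap = π/4 × (7.46 in)² = 43.71 in^2
F = P × A_cap = 2250 psi × A_cap

F ≈ 98300 lbf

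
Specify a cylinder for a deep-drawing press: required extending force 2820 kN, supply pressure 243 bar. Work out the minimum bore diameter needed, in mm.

Extension force acts on the full piston face: F = P × (π/4)D².
D = √(4F / (πP)) = √(4 × 2820 kN / (π × 243 bar))

D ≈ 384 mm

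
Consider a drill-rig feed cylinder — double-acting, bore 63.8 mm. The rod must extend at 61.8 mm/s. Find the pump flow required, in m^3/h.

Q ≈ 0.711 m^3/h

Cap-side area A_cap = π/4 × (63.8 mm)² = 3197 mm^2
Q = A × v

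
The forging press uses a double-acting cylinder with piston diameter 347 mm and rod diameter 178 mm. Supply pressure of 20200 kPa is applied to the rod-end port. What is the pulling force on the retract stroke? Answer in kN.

Rod-side annular area A_ann = π/4 × (347² − 178²) = 69680 mm^2
On retraction the pressure acts on the annular area (bore minus rod).
F = P × A_ann

F ≈ 1410 kN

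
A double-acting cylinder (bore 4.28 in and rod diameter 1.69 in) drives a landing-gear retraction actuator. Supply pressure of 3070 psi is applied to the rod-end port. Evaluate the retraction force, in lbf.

Rod-side annular area A_ann = π/4 × (4.28² − 1.69²) = 12.14 in^2
On retraction the pressure acts on the annular area (bore minus rod).
F = P × A_ann

F ≈ 37300 lbf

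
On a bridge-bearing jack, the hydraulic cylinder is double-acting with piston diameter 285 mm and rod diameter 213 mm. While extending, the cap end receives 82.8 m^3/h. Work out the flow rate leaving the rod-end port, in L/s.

Q_out ≈ 10.2 L/s

Cap-side area A_cap = π/4 × (285 mm)² = 63790 mm^2
Rod-side annular area A_ann = π/4 × (285² − 213²) = 28160 mm^2
Piston speed v = Q_in/A_cap; rod-end outflow Q_out = v × A_ann = Q_in × A_ann/A_cap.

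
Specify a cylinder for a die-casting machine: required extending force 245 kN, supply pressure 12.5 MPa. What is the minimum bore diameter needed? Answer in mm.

D ≈ 158 mm

Extension force acts on the full piston face: F = P × (π/4)D².
D = √(4F / (πP)) = √(4 × 245 kN / (π × 12.5 MPa))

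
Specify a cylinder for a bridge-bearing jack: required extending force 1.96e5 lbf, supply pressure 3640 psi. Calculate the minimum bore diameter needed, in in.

D ≈ 8.28 in

Extension force acts on the full piston face: F = P × (π/4)D².
D = √(4F / (πP)) = √(4 × 1.96e5 lbf / (π × 3640 psi))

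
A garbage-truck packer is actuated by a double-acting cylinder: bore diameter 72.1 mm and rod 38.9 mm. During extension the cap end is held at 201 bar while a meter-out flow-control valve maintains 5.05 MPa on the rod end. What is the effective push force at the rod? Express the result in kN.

F ≈ 67.4 kN

Cap-side area A_cap = π/4 × (72.1 mm)² = 4083 mm^2
Rod-side annular area A_ann = π/4 × (72.1² − 38.9²) = 2894 mm^2
Net thrust = P_cap·A_cap − P_rod·A_ann = 82.06 kN − 14.62 kN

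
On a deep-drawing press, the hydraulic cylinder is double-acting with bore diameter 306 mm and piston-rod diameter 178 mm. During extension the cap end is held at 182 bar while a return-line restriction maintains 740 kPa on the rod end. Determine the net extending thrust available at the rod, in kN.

Cap-side area A_cap = π/4 × (306 mm)² = 73540 mm^2
Rod-side annular area A_ann = π/4 × (306² − 178²) = 48660 mm^2
Net thrust = P_cap·A_cap − P_rod·A_ann = 1338 kN − 36.01 kN

F ≈ 1300 kN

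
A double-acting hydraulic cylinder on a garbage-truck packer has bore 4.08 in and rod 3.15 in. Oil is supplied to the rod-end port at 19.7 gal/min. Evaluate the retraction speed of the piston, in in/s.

Rod-side annular area A_ann = π/4 × (4.08² − 3.15²) = 5.281 in^2
Flow into the rod-end port fills the annular volume.
v = Q / A

v ≈ 14.4 in/s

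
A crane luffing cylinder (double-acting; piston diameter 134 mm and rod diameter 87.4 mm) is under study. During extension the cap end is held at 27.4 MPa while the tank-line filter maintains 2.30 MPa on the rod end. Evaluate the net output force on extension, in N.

Cap-side area A_cap = π/4 × (134 mm)² = 14100 mm^2
Rod-side annular area A_ann = π/4 × (134² − 87.4²) = 8103 mm^2
Net thrust = P_cap·A_cap − P_rod·A_ann = 3.864e5 N − 18640 N

F ≈ 3.68e5 N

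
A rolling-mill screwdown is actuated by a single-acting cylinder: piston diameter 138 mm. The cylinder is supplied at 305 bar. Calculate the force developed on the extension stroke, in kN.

F ≈ 456 kN

Cap-side area A_cap = π/4 × (138 mm)² = 14960 mm^2
F = P × A_cap = 305 bar × A_cap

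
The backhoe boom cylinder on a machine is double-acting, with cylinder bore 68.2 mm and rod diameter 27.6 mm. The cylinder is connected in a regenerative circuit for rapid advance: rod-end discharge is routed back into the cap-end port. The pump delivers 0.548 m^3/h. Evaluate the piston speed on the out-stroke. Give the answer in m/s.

v ≈ 0.254 m/s

In regeneration the rod-end outflow joins the pump flow into the cap end, so the net volume the pump must supply per unit advance equals the rod cross-section area.
Rod cross-section A_rod = π/4 × (27.6 mm)² = 598.3 mm^2
v = Q_pump / A_rod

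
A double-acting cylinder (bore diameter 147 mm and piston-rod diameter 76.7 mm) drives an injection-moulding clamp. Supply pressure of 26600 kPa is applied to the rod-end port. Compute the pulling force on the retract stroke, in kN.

F ≈ 329 kN

Rod-side annular area A_ann = π/4 × (147² − 76.7²) = 12350 mm^2
On retraction the pressure acts on the annular area (bore minus rod).
F = P × A_ann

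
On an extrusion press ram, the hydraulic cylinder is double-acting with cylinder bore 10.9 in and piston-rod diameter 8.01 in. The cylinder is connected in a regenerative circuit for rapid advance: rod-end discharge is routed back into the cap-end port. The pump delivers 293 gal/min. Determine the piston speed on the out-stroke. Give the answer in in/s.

v ≈ 22.4 in/s

In regeneration the rod-end outflow joins the pump flow into the cap end, so the net volume the pump must supply per unit advance equals the rod cross-section area.
Rod cross-section A_rod = π/4 × (8.01 in)² = 50.39 in^2
v = Q_pump / A_rod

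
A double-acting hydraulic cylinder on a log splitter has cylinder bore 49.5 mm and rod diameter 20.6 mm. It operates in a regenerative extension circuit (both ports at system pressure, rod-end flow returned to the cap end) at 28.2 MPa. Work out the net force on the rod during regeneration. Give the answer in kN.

With equal pressure on both faces, forces on the annular region cancel; the net push is pressure × rod cross-section.
Rod cross-section A_rod = π/4 × (20.6 mm)² = 333.3 mm^2
F = P × A_rod

F ≈ 9.40 kN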